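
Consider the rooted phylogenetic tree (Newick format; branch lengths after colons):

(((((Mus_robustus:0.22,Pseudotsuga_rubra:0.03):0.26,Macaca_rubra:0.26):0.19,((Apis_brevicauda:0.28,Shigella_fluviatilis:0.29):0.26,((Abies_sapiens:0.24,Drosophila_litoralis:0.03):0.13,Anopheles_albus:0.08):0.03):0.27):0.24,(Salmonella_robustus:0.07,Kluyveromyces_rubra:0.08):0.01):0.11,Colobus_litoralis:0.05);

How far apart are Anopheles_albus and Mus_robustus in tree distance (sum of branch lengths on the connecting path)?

1.05

The path runs Anopheles_albus → … → MRCA → … → Mus_robustus; the MRCA is the node subtending (((Mus_robustus,Pseudotsuga_rubra),Macaca_rubra),((Apis_brevicauda,Shigella_fluviatilis),((Abies_sapiens,Drosophila_litoralis),Anopheles_albus))).
Branch lengths along that path: 0.08 + 0.03 + 0.27 + 0.19 + 0.26 + 0.22 = 1.05.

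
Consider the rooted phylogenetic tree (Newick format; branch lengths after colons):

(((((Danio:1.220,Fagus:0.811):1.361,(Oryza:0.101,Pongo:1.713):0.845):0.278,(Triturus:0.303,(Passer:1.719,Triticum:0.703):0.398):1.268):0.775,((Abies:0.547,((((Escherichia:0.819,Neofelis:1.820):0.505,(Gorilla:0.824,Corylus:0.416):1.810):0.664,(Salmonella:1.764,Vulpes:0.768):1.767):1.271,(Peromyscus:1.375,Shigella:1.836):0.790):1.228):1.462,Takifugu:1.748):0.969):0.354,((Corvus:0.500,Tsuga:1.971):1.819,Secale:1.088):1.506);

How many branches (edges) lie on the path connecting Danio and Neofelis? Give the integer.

11

The MRCA of Danio and Neofelis is the node subtending ((((Danio,Fagus),(Oryza,Pongo)),(Triturus,(Passer,Triticum))),((Abies,((((Escherichia,Neofelis),(Gorilla,Corylus)),(Salmonella,Vulpes)),(Peromyscus,Shigella))),Takifugu)).
From Danio up to that node: 4 branches. From Neofelis up to the same node: 7 branches. Total: 4 + 7 = 11.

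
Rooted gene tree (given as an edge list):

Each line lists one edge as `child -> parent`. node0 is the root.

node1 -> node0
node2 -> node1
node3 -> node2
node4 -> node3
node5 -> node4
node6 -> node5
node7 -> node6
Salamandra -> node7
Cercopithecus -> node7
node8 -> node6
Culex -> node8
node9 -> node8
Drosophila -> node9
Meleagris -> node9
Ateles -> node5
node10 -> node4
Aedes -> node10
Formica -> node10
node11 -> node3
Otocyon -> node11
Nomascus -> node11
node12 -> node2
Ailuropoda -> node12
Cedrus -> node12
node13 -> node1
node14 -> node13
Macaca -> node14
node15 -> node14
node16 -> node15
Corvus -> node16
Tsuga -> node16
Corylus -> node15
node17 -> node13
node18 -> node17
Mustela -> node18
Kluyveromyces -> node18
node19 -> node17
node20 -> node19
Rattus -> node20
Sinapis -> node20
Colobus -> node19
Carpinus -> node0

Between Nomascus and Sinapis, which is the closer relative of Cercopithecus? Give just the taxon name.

The MRCA of Cercopithecus and Nomascus subtends (((((Salamandra,Cercopithecus),(Culex,(Drosophila,Meleagris))),Ateles),(Aedes,Formica)),(Otocyon,Nomascus)) (10 taxa).
The MRCA of Cercopithecus and Sinapis subtends (((((((Salamandra,Cercopithecus),(Culex,(Drosophila,Meleagris))),Ateles),(Aedes,Formica)),(Otocyon,Nomascus)),(Ailuropoda,Cedrus)),((Macaca,((Corvus,Tsuga),Corylus)),((Mustela,Kluyveromyces),((Rattus,Sinapis),Colobus)))) (21 taxa).
The first is nested inside the second, so Cercopithecus shares a more recent common ancestor with Nomascus.

Nomascus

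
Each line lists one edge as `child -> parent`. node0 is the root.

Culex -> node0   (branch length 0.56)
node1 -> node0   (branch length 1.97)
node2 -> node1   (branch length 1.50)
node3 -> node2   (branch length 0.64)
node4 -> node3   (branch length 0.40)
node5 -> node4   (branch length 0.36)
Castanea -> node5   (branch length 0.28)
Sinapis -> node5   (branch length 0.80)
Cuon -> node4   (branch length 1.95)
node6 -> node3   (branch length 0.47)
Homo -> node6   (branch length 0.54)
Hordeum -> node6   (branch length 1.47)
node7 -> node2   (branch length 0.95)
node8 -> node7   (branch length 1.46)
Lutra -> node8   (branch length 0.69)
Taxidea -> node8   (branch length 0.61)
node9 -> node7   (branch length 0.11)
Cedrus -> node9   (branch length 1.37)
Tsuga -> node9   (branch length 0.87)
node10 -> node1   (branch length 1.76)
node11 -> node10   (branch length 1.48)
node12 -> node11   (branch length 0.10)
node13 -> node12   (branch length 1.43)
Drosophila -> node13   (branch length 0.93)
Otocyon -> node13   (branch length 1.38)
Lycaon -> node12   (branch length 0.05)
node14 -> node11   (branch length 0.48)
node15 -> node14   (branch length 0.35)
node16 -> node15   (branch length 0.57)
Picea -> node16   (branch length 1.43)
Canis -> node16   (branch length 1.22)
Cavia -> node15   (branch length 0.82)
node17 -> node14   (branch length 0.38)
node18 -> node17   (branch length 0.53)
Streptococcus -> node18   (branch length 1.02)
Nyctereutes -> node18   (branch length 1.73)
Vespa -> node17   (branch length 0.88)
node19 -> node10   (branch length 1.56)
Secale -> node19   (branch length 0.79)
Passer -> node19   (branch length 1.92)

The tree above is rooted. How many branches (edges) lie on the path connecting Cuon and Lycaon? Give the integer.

8

The MRCA of Cuon and Lycaon is the node subtending (((((Castanea,Sinapis),Cuon),(Homo,Hordeum)),((Lutra,Taxidea),(Cedrus,Tsuga))),((((Drosophila,Otocyon),Lycaon),(((Picea,Canis),Cavia),((Streptococcus,Nyctereutes),Vespa))),(Secale,Passer))).
From Cuon up to that node: 4 branches. From Lycaon up to the same node: 4 branches. Total: 4 + 4 = 8.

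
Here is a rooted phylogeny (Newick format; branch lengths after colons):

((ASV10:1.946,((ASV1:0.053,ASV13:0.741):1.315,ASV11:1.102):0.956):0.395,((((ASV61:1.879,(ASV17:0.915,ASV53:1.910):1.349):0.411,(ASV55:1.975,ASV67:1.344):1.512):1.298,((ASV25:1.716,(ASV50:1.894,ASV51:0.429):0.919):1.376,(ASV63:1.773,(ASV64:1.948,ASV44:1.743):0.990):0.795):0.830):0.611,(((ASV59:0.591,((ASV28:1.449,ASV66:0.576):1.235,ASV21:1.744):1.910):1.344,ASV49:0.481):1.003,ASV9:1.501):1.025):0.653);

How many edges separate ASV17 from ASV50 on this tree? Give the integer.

The MRCA of ASV17 and ASV50 is the node subtending (((ASV61,(ASV17,ASV53)),(ASV55,ASV67)),((ASV25,(ASV50,ASV51)),(ASV63,(ASV64,ASV44)))).
From ASV17 up to that node: 4 branches. From ASV50 up to the same node: 4 branches. Total: 4 + 4 = 8.

8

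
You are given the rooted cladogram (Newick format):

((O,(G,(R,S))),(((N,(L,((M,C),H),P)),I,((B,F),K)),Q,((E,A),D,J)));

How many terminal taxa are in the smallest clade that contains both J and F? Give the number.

15

The MRCA of J and F is the node subtending (((N,(L,((M,C),H),P)),I,((B,F),K)),Q,((E,A),D,J)).
That clade contains 15 terminal taxa: A, B, C, D, E, F, H, I, J, K, L, M, N, P, Q.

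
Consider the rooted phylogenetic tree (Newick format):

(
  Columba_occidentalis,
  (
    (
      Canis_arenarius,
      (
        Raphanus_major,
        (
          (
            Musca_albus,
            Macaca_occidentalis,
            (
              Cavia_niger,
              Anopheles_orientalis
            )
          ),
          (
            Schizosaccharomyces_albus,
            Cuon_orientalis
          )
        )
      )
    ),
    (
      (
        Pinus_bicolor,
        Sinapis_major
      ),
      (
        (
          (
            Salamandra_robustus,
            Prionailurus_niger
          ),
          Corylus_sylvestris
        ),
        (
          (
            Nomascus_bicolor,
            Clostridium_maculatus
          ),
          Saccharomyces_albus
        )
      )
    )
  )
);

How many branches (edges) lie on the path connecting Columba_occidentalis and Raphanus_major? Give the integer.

5

The MRCA of Columba_occidentalis and Raphanus_major is the root of the tree.
From Columba_occidentalis up to that node: 1 branch. From Raphanus_major up to the same node: 4 branches. Total: 1 + 4 = 5.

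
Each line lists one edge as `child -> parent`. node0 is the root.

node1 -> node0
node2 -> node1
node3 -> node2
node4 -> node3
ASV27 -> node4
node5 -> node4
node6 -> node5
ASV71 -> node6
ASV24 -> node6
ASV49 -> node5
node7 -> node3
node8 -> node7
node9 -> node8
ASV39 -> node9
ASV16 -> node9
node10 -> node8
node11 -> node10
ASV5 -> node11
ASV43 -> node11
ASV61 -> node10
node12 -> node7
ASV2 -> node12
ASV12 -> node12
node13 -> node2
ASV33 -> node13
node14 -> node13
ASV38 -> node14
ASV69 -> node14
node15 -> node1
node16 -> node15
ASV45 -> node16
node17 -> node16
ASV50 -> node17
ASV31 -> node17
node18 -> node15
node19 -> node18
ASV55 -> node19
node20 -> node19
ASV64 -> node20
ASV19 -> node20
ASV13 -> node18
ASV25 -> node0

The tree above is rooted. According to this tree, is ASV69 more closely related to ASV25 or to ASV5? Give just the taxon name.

ASV5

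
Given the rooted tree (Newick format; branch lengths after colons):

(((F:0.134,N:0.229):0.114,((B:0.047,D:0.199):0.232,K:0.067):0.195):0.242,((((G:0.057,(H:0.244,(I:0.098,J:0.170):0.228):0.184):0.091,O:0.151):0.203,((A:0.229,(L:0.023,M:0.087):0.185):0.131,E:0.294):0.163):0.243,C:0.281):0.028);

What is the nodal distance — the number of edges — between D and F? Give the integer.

5

The MRCA of D and F is the node subtending ((F,N),((B,D),K)).
From D up to that node: 3 branches. From F up to the same node: 2 branches. Total: 3 + 2 = 5.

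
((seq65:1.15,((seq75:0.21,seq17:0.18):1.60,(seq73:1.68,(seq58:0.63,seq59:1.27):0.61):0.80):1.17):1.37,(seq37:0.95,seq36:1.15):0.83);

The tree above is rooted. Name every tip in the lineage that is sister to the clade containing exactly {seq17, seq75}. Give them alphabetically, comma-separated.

The clade containing exactly {seq17, seq75} attaches to the tree at the node subtending ((seq75,seq17),(seq73,(seq58,seq59))).
The other lineage descending from that same node — the sister group — is (seq73,(seq58,seq59)); its 3 tips in alphabetical order are the answer.

seq58, seq59, seq73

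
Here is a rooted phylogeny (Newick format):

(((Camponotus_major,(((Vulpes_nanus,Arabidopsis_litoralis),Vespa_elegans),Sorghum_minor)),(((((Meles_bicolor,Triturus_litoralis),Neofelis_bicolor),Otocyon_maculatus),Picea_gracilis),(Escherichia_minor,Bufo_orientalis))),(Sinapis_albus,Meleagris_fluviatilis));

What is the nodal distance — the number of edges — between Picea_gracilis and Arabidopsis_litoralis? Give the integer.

8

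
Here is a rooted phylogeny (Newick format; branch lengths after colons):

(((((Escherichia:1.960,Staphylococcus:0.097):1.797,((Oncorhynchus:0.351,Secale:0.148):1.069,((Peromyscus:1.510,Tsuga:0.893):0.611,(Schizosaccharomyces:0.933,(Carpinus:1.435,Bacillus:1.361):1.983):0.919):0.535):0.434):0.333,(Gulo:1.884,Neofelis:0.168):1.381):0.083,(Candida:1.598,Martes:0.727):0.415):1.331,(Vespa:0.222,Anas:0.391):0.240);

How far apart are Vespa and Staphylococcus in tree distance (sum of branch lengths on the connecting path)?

4.103

The path runs Vespa → … → MRCA → … → Staphylococcus; the MRCA is the root of the tree.
Branch lengths along that path: 0.222 + 0.240 + 1.331 + 0.083 + 0.333 + 1.797 + 0.097 = 4.103.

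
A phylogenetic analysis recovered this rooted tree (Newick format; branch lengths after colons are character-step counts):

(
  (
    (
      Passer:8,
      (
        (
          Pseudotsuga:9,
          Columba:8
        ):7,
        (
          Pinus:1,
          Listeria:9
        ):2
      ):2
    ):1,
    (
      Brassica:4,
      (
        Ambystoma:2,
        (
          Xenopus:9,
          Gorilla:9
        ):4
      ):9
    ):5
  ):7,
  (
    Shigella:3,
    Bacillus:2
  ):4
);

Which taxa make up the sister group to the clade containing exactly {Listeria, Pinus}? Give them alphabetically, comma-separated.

Columba, Pseudotsuga

The clade containing exactly {Listeria, Pinus} attaches to the tree at the node subtending ((Pseudotsuga,Columba),(Pinus,Listeria)).
The other lineage descending from that same node — the sister group — is (Pseudotsuga,Columba); its 2 tips in alphabetical order are the answer.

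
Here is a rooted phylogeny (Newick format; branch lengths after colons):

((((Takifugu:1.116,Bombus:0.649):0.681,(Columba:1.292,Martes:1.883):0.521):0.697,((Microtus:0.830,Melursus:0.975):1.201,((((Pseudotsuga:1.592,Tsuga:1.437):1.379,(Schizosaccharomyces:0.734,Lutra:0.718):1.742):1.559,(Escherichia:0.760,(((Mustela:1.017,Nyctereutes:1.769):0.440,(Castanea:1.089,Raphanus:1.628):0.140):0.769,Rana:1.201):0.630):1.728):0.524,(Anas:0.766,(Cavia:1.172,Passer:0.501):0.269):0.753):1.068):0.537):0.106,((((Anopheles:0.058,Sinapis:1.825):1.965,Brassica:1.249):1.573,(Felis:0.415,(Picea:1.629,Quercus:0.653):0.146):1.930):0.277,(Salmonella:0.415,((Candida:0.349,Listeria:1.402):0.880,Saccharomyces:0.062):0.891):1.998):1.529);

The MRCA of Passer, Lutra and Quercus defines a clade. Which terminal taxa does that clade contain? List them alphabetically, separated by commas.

Anas, Anopheles, Bombus, Brassica, Candida, Castanea, Cavia, Columba, Escherichia, Felis, Listeria, Lutra, Martes, Melursus, Microtus, Mustela, Nyctereutes, Passer, Picea, Pseudotsuga, Quercus, Rana, Raphanus, Saccharomyces, Salmonella, Schizosaccharomyces, Sinapis, Takifugu, Tsuga

Tracing Passer: it sits inside (Cavia,Passer).
Tracing Lutra: it sits inside (Schizosaccharomyces,Lutra).
Tracing Quercus: it sits inside (Picea,Quercus).
The smallest clade enclosing all 3 is the whole tree (their MRCA is the root), so the answer is all 29 tips in alphabetical order.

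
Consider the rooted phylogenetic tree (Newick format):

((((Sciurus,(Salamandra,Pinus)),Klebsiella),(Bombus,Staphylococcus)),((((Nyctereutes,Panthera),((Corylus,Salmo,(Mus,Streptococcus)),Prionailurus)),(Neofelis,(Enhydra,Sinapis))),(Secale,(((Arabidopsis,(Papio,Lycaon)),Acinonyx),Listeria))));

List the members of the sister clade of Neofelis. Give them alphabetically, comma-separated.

Neofelis attaches to the tree at the node subtending (Neofelis,(Enhydra,Sinapis)).
The other lineage descending from that same node — the sister group — is (Enhydra,Sinapis); its 2 tips in alphabetical order are the answer.

Enhydra, Sinapis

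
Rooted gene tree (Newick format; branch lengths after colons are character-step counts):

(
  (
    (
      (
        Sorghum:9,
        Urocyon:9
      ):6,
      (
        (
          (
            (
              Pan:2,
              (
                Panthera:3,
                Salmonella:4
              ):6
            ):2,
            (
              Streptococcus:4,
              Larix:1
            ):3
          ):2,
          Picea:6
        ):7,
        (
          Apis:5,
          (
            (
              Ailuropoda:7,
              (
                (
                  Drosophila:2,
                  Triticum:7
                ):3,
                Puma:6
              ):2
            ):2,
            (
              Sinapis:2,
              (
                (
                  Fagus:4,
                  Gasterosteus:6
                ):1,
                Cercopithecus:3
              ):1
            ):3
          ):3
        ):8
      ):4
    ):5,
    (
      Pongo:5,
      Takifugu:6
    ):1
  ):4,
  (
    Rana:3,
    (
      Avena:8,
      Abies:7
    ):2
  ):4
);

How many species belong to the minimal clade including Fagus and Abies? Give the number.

The MRCA of Fagus and Abies is the root, so the clade is the entire tree.
That clade contains 22 terminal taxa: Abies, Ailuropoda, Apis, Avena, Cercopithecus, Drosophila, Fagus, Gasterosteus, Larix, Pan, Panthera, Picea, Pongo, Puma, Rana, Salmonella, Sinapis, Sorghum, Streptococcus, Takifugu, Triticum, Urocyon.

22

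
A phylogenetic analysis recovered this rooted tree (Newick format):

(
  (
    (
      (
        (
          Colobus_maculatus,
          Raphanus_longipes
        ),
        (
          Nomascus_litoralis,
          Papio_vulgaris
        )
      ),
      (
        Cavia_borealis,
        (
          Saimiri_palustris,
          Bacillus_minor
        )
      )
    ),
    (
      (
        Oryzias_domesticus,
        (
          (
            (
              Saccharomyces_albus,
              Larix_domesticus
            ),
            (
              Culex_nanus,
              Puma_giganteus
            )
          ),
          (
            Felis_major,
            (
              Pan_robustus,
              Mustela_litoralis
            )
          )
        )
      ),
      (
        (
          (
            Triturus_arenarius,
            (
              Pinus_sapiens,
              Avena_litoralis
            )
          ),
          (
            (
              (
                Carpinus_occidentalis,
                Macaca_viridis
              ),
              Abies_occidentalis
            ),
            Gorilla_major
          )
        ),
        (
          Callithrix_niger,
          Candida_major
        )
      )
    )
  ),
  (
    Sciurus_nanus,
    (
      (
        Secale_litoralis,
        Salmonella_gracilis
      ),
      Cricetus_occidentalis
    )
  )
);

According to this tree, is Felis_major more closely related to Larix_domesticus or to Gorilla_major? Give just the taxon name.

Larix_domesticus

The MRCA of Felis_major and Larix_domesticus subtends (((Saccharomyces_albus,Larix_domesticus),(Culex_nanus,Puma_giganteus)),(Felis_major,(Pan_robustus,Mustela_litoralis))) (7 taxa).
The MRCA of Felis_major and Gorilla_major subtends ((Oryzias_domesticus,(((Saccharomyces_albus,Larix_domesticus),(Culex_nanus,Puma_giganteus)),(Felis_major,(Pan_robustus,Mustela_litoralis)))),(((Triturus_arenarius,(Pinus_sapiens,Avena_litoralis)),(((Carpinus_occidentalis,Macaca_viridis),Abies_occidentalis),Gorilla_major)),(Callithrix_niger,Candida_major))) (17 taxa).
The first is nested inside the second, so Felis_major shares a more recent common ancestor with Larix_domesticus.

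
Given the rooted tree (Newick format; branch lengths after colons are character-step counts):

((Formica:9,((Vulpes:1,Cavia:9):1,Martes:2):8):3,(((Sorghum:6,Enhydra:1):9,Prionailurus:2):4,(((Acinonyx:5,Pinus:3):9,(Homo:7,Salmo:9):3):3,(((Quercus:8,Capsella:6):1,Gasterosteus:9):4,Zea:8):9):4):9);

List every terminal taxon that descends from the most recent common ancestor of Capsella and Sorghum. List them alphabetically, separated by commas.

Tracing Capsella: it sits inside (Quercus,Capsella).
Tracing Sorghum: it sits inside (Sorghum,Enhydra).
The smallest clade enclosing both is (((Sorghum,Enhydra),Prionailurus),(((Acinonyx,Pinus),(Homo,Salmo)),(((Quercus,Capsella),Gasterosteus),Zea))); the answer is its 11 terminal taxa in alphabetical order.

Acinonyx, Capsella, Enhydra, Gasterosteus, Homo, Pinus, Prionailurus, Quercus, Salmo, Sorghum, Zea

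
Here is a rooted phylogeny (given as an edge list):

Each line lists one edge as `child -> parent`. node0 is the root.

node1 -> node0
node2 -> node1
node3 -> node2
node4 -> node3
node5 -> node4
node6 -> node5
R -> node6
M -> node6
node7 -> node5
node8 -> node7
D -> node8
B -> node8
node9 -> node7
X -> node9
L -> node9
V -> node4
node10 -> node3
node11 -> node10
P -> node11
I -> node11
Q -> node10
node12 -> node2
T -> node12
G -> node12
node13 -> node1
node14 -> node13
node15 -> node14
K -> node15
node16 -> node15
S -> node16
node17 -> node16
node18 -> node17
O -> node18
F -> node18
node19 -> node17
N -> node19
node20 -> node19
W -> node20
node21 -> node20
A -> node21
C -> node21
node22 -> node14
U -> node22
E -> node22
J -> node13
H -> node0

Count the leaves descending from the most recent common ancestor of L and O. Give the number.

The MRCA of L and O is the node subtending ((((((R,M),((D,B),(X,L))),V),((P,I),Q)),(T,G)),(((K,(S,((O,F),(N,(W,(A,C)))))),(U,E)),J)).
That clade contains 23 terminal taxa: A, B, C, D, E, F, G, I, J, K, L, M, N, O, P, Q, R, S, T, U, V, W, X.

23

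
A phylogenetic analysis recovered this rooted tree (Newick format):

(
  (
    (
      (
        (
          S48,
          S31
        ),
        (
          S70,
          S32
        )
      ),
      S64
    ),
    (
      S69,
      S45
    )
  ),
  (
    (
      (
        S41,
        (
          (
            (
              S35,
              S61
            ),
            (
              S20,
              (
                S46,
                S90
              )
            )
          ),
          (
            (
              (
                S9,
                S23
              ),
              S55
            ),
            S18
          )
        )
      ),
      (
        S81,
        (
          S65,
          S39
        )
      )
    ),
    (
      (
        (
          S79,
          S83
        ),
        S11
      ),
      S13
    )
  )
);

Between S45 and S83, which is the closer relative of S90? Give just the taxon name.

S83

The MRCA of S90 and S83 subtends (((S41,(((S35,S61),(S20,(S46,S90))),(((S9,S23),S55),S18))),(S81,(S65,S39))),(((S79,S83),S11),S13)) (17 taxa).
The MRCA of S90 and S45 is the root, subtending the entire tree (24 taxa).
The first is nested inside the second, so S90 shares a more recent common ancestor with S83.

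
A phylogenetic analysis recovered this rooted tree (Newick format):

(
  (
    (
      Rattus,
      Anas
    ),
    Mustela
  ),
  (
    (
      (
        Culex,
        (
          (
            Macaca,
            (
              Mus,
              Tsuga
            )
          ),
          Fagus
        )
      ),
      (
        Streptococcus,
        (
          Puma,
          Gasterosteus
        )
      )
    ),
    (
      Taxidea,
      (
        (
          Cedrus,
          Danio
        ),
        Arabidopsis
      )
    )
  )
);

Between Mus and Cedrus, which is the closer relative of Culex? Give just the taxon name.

Mus

The MRCA of Culex and Mus subtends (Culex,((Macaca,(Mus,Tsuga)),Fagus)) (5 taxa).
The MRCA of Culex and Cedrus subtends (((Culex,((Macaca,(Mus,Tsuga)),Fagus)),(Streptococcus,(Puma,Gasterosteus))),(Taxidea,((Cedrus,Danio),Arabidopsis))) (12 taxa).
The first is nested inside the second, so Culex shares a more recent common ancestor with Mus.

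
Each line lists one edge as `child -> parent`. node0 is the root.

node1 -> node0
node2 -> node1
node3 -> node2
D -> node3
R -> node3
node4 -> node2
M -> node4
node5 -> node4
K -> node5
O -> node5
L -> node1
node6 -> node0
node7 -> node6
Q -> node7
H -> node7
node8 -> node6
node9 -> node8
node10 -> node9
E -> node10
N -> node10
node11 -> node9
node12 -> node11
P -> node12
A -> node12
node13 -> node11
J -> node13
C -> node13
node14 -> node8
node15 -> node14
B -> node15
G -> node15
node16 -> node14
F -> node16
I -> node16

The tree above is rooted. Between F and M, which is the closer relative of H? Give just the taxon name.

F

The MRCA of H and F subtends ((Q,H),(((E,N),((P,A),(J,C))),((B,G),(F,I)))) (12 taxa).
The MRCA of H and M is the root, subtending the entire tree (18 taxa).
The first is nested inside the second, so H shares a more recent common ancestor with F.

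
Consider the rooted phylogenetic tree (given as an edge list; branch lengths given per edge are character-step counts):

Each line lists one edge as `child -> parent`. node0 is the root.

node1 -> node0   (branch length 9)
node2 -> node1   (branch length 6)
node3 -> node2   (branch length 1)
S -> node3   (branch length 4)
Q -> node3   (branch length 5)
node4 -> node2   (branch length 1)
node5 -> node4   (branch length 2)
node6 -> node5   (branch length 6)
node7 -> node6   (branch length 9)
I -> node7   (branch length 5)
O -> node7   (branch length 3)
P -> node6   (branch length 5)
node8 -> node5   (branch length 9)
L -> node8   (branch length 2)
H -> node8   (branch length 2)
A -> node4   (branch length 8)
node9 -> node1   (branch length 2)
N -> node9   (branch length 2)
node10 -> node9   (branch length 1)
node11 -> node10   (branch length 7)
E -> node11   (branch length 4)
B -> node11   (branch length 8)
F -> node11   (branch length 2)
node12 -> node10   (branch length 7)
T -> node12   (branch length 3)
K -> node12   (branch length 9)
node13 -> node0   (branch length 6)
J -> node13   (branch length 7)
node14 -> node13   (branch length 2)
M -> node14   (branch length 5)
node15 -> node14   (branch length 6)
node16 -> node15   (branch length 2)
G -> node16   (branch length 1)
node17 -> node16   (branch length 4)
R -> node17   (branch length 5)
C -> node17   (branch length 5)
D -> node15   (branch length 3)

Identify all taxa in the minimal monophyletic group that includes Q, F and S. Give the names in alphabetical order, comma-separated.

Tracing Q: it sits inside (S,Q).
Tracing F: it sits inside (E,B,F).
Tracing S: it sits inside (S,Q).
The smallest clade enclosing all 3 is (((S,Q),((((I,O),P),(L,H)),A)),(N,((E,B,F),(T,K)))); the answer is its 14 terminal taxa in alphabetical order.

A, B, E, F, H, I, K, L, N, O, P, Q, S, T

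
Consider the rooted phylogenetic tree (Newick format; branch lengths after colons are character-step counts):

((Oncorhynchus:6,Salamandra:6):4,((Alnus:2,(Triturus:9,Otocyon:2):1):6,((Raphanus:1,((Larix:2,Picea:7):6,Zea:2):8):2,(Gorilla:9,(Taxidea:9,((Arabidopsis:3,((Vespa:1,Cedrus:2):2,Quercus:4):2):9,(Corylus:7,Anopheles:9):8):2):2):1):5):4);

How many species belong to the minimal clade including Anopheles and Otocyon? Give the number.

15

The MRCA of Anopheles and Otocyon is the node subtending ((Alnus,(Triturus,Otocyon)),((Raphanus,((Larix,Picea),Zea)),(Gorilla,(Taxidea,((Arabidopsis,((Vespa,Cedrus),Quercus)),(Corylus,Anopheles)))))).
That clade contains 15 terminal taxa: Alnus, Anopheles, Arabidopsis, Cedrus, Corylus, Gorilla, Larix, Otocyon, Picea, Quercus, Raphanus, Taxidea, Triturus, Vespa, Zea.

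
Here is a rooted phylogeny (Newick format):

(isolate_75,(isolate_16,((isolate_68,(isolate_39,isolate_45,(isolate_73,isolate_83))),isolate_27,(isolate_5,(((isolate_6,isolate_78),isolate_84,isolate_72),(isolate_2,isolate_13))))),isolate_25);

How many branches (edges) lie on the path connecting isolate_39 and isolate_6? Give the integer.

8

The MRCA of isolate_39 and isolate_6 is the node subtending ((isolate_68,(isolate_39,isolate_45,(isolate_73,isolate_83))),isolate_27,(isolate_5,(((isolate_6,isolate_78),isolate_84,isolate_72),(isolate_2,isolate_13)))).
From isolate_39 up to that node: 3 branches. From isolate_6 up to the same node: 5 branches. Total: 3 + 5 = 8.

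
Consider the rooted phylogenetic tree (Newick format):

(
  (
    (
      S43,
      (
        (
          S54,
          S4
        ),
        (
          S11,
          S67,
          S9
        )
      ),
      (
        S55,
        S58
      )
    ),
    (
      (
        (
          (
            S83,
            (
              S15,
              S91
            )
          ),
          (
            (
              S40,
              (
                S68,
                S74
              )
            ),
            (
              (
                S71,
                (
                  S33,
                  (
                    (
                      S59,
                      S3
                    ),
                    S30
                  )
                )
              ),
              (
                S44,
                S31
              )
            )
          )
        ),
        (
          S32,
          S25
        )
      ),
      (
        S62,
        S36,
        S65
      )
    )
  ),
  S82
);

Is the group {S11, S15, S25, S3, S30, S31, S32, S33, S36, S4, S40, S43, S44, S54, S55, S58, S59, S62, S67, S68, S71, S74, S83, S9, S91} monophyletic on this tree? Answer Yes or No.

The MRCA of the listed taxa subtends ((S43,((S54,S4),(S11,S67,S9)),(S55,S58)),((((S83,(S15,S91)),((S40,(S68,S74)),((S71,(S33,((S59,S3),S30))),(S44,S31)))),(S32,S25)),(S62,S36,S65))).
That clade also contains S65, which is not in the proposed group, so the group is not monophyletic.

No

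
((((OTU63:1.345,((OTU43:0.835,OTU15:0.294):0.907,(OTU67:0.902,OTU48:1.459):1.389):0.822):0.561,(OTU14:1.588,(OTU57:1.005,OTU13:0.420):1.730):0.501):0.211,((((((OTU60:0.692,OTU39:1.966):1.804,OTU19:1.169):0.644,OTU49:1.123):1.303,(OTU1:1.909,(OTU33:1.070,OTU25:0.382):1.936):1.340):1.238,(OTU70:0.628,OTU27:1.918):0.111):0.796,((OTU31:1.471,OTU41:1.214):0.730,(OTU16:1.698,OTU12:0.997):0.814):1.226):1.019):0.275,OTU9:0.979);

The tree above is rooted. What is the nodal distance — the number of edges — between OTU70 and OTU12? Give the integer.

The MRCA of OTU70 and OTU12 is the node subtending ((((((OTU60,OTU39),OTU19),OTU49),(OTU1,(OTU33,OTU25))),(OTU70,OTU27)),((OTU31,OTU41),(OTU16,OTU12))).
From OTU70 up to that node: 3 branches. From OTU12 up to the same node: 3 branches. Total: 3 + 3 = 6.

6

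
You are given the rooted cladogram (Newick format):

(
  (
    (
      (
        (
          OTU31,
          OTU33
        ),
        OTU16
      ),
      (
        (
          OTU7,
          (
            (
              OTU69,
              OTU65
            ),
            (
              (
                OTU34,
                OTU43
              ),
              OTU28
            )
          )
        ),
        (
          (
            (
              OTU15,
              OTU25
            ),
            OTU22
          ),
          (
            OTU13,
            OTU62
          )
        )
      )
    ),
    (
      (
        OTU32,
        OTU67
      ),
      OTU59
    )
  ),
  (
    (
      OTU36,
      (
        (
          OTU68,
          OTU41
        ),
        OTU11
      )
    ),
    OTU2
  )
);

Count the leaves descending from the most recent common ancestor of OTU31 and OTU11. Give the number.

The MRCA of OTU31 and OTU11 is the root, so the clade is the entire tree.
That clade contains 22 terminal taxa: OTU11, OTU13, OTU15, OTU16, OTU2, OTU22, OTU25, OTU28, OTU31, OTU32, OTU33, OTU34, OTU36, OTU41, OTU43, OTU59, OTU62, OTU65, OTU67, OTU68, OTU69, OTU7.

22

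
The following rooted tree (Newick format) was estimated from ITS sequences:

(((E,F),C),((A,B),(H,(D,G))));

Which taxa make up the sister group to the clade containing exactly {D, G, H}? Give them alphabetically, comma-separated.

A, B

The clade containing exactly {D, G, H} attaches to the tree at the node subtending ((A,B),(H,(D,G))).
The other lineage descending from that same node — the sister group — is (A,B); its 2 tips in alphabetical order are the answer.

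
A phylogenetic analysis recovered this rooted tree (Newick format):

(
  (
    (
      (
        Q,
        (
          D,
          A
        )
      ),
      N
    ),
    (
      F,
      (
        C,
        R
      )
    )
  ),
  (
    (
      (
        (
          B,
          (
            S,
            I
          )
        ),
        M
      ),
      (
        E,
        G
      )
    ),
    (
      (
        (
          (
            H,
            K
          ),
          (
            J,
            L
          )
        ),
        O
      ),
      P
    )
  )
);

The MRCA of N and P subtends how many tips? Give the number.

19

The MRCA of N and P is the root, so the clade is the entire tree.
That clade contains 19 terminal taxa: A, B, C, D, E, F, G, H, I, J, K, L, M, N, O, P, Q, R, S.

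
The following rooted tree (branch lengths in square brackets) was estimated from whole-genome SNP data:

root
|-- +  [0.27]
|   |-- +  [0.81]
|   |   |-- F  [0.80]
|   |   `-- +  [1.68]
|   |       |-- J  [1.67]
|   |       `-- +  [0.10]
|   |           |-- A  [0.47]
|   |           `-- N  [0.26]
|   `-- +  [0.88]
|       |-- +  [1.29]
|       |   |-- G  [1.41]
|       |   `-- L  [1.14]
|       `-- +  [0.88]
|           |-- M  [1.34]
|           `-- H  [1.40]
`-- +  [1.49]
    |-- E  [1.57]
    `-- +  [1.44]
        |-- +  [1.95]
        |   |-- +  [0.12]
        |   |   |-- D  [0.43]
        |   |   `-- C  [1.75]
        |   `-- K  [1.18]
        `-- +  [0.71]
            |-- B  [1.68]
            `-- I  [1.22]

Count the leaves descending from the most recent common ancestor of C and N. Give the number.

The MRCA of C and N is the root, so the clade is the entire tree.
That clade contains 14 terminal taxa: A, B, C, D, E, F, G, H, I, J, K, L, M, N.

14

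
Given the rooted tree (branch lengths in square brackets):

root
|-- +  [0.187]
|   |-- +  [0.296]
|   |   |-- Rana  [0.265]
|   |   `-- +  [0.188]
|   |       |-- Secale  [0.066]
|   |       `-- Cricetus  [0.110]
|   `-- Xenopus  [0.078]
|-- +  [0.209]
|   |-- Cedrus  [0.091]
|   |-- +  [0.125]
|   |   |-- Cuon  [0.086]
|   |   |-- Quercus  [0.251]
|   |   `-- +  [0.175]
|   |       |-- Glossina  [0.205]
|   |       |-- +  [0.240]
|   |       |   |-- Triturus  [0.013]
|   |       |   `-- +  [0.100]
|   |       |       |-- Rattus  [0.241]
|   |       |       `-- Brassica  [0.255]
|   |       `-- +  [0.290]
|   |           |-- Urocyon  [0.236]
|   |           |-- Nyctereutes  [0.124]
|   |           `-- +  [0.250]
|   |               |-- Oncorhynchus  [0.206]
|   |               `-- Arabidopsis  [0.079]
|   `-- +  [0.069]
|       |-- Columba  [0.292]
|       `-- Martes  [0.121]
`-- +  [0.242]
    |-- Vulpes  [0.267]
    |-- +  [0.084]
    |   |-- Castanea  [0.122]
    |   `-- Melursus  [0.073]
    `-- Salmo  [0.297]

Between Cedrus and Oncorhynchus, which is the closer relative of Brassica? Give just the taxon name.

The MRCA of Brassica and Oncorhynchus subtends (Glossina,(Triturus,(Rattus,Brassica)),(Urocyon,Nyctereutes,(Oncorhynchus,Arabidopsis))) (8 taxa).
The MRCA of Brassica and Cedrus subtends (Cedrus,(Cuon,Quercus,(Glossina,(Triturus,(Rattus,Brassica)),(Urocyon,Nyctereutes,(Oncorhynchus,Arabidopsis)))),(Columba,Martes)) (13 taxa).
The first is nested inside the second, so Brassica shares a more recent common ancestor with Oncorhynchus.

Oncorhynchus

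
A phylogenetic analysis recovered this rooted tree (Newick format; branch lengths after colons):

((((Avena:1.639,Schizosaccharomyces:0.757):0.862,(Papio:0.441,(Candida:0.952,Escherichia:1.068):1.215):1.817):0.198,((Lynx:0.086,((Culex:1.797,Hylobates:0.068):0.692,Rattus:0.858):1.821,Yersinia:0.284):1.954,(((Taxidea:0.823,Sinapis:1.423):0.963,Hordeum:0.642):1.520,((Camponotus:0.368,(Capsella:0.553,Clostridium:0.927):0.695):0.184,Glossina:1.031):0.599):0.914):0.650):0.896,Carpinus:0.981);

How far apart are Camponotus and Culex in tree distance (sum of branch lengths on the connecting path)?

The path runs Camponotus → … → MRCA → … → Culex; the MRCA is the node subtending ((Lynx,((Culex,Hylobates),Rattus),Yersinia),(((Taxidea,Sinapis),Hordeum),((Camponotus,(Capsella,Clostridium)),Glossina))).
Branch lengths along that path: 0.368 + 0.184 + 0.599 + 0.914 + 1.954 + 1.821 + 0.692 + 1.797 = 8.329.

8.329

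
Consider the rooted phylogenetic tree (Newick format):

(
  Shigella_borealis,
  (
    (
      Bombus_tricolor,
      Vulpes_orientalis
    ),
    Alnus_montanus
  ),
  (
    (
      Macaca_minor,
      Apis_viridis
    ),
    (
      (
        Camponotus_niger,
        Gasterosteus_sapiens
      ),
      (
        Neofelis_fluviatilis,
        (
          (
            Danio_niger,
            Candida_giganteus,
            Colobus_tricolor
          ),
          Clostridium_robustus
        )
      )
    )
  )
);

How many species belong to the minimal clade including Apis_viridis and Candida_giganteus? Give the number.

9

The MRCA of Apis_viridis and Candida_giganteus is the node subtending ((Macaca_minor,Apis_viridis),((Camponotus_niger,Gasterosteus_sapiens),(Neofelis_fluviatilis,((Danio_niger,Candida_giganteus,Colobus_tricolor),Clostridium_robustus)))).
That clade contains 9 terminal taxa: Apis_viridis, Camponotus_niger, Candida_giganteus, Clostridium_robustus, Colobus_tricolor, Danio_niger, Gasterosteus_sapiens, Macaca_minor, Neofelis_fluviatilis.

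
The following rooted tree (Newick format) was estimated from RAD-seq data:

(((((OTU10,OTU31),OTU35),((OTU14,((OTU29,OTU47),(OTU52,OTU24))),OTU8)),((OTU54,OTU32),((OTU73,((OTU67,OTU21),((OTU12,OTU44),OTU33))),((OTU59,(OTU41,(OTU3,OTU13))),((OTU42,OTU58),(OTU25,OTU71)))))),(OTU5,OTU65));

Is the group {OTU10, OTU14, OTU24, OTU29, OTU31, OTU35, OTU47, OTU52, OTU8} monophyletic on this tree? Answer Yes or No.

The most recent common ancestor of these taxa subtends (((OTU10,OTU31),OTU35),((OTU14,((OTU29,OTU47),(OTU52,OTU24))),OTU8)).
That clade has exactly 9 tips — every listed taxon and nothing else — so the group is monophyletic.

Yes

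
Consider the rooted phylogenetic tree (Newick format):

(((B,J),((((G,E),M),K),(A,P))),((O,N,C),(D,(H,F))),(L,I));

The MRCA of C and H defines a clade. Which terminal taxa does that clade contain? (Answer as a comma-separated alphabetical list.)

C, D, F, H, N, O

Tracing C: it sits inside (O,N,C).
Tracing H: it sits inside (H,F).
The smallest clade enclosing both is ((O,N,C),(D,(H,F))); the answer is its 6 terminal taxa in alphabetical order.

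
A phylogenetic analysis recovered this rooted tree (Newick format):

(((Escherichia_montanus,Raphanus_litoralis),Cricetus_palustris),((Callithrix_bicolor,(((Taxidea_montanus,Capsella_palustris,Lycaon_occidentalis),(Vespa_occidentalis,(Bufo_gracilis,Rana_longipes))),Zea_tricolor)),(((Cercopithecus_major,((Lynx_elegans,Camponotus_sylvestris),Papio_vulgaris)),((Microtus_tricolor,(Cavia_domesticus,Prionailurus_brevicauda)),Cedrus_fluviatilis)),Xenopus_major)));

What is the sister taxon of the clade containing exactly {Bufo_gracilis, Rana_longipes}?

The clade containing exactly {Bufo_gracilis, Rana_longipes} attaches to the tree at the node subtending (Vespa_occidentalis,(Bufo_gracilis,Rana_longipes)).
The other lineage descending from that same node — the sister group — is the single tip Vespa_occidentalis.

Vespa_occidentalis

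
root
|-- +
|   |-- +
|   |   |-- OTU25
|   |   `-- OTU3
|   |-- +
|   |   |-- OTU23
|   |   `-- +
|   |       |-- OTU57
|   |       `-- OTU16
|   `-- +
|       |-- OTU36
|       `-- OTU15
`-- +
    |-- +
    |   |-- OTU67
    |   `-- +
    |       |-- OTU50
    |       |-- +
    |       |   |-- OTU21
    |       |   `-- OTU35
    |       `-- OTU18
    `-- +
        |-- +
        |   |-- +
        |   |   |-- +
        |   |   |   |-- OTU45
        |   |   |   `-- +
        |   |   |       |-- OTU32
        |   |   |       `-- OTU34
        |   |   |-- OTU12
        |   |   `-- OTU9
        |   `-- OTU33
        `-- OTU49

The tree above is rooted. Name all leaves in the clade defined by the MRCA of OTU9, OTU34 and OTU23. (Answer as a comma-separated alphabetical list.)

OTU12, OTU15, OTU16, OTU18, OTU21, OTU23, OTU25, OTU3, OTU32, OTU33, OTU34, OTU35, OTU36, OTU45, OTU49, OTU50, OTU57, OTU67, OTU9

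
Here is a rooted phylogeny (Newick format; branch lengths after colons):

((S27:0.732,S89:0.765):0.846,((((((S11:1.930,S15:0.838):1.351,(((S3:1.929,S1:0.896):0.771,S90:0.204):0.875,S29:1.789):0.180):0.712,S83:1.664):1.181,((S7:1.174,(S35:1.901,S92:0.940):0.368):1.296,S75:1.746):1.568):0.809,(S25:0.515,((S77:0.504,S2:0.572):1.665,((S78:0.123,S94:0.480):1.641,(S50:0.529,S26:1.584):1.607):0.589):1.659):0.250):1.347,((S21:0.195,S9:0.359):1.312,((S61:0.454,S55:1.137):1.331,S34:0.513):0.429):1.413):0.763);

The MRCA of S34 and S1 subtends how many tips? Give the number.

23

The MRCA of S34 and S1 is the node subtending ((((((S11,S15),(((S3,S1),S90),S29)),S83),((S7,(S35,S92)),S75)),(S25,((S77,S2),((S78,S94),(S50,S26))))),((S21,S9),((S61,S55),S34))).
That clade contains 23 terminal taxa: S1, S11, S15, S2, S21, S25, S26, S29, S3, S34, S35, S50, S55, S61, S7, S75, S77, S78, S83, S9, S90, S92, S94.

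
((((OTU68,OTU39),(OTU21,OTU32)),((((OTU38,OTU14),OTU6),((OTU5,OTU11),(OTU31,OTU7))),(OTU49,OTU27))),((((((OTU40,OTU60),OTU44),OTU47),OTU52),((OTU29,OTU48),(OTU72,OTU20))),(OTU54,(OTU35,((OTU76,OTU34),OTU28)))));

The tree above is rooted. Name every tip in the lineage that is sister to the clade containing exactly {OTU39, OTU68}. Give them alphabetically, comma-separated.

OTU21, OTU32

The clade containing exactly {OTU39, OTU68} attaches to the tree at the node subtending ((OTU68,OTU39),(OTU21,OTU32)).
The other lineage descending from that same node — the sister group — is (OTU21,OTU32); its 2 tips in alphabetical order are the answer.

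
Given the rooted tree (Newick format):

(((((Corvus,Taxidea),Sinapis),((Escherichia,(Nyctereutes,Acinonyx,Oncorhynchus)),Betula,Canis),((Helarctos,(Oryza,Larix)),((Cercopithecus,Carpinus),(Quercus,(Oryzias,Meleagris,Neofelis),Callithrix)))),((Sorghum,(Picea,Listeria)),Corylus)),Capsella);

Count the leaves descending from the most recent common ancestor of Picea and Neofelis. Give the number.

23

The MRCA of Picea and Neofelis is the node subtending ((((Corvus,Taxidea),Sinapis),((Escherichia,(Nyctereutes,Acinonyx,Oncorhynchus)),Betula,Canis),((Helarctos,(Oryza,Larix)),((Cercopithecus,Carpinus),(Quercus,(Oryzias,Meleagris,Neofelis),Callithrix)))),((Sorghum,(Picea,Listeria)),Corylus)).
That clade contains 23 terminal taxa: Acinonyx, Betula, Callithrix, Canis, Carpinus, Cercopithecus, Corvus, Corylus, Escherichia, Helarctos, Larix, Listeria, Meleagris, Neofelis, Nyctereutes, Oncorhynchus, Oryza, Oryzias, Picea, Quercus, Sinapis, Sorghum, Taxidea.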